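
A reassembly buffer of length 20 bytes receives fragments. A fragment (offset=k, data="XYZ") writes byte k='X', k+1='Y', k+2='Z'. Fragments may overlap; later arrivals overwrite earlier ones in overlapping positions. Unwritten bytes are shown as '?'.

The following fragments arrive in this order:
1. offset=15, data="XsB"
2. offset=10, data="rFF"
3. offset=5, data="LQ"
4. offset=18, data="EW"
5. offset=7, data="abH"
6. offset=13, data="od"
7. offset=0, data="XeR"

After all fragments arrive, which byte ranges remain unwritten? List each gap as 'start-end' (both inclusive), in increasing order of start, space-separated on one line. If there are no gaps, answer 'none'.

Answer: 3-4

Derivation:
Fragment 1: offset=15 len=3
Fragment 2: offset=10 len=3
Fragment 3: offset=5 len=2
Fragment 4: offset=18 len=2
Fragment 5: offset=7 len=3
Fragment 6: offset=13 len=2
Fragment 7: offset=0 len=3
Gaps: 3-4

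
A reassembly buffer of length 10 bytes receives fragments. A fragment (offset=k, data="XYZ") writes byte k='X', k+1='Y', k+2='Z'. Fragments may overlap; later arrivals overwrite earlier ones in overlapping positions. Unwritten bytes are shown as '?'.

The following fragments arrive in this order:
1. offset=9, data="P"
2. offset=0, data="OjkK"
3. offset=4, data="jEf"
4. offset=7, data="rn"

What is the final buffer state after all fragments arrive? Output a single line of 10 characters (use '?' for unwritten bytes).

Answer: OjkKjEfrnP

Derivation:
Fragment 1: offset=9 data="P" -> buffer=?????????P
Fragment 2: offset=0 data="OjkK" -> buffer=OjkK?????P
Fragment 3: offset=4 data="jEf" -> buffer=OjkKjEf??P
Fragment 4: offset=7 data="rn" -> buffer=OjkKjEfrnP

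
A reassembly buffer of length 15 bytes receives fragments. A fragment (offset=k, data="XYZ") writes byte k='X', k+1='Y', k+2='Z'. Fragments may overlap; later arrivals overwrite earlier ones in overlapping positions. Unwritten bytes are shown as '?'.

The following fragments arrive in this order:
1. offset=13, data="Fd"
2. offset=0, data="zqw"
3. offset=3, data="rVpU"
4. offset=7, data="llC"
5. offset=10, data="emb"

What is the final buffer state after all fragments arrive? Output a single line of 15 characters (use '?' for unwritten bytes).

Answer: zqwrVpUllCembFd

Derivation:
Fragment 1: offset=13 data="Fd" -> buffer=?????????????Fd
Fragment 2: offset=0 data="zqw" -> buffer=zqw??????????Fd
Fragment 3: offset=3 data="rVpU" -> buffer=zqwrVpU??????Fd
Fragment 4: offset=7 data="llC" -> buffer=zqwrVpUllC???Fd
Fragment 5: offset=10 data="emb" -> buffer=zqwrVpUllCembFd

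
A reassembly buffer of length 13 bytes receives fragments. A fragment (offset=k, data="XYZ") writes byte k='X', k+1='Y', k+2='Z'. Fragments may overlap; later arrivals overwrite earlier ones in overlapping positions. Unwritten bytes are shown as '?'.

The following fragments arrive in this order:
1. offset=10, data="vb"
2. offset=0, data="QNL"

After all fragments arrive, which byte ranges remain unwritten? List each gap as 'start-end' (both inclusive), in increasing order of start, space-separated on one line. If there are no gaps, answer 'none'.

Answer: 3-9 12-12

Derivation:
Fragment 1: offset=10 len=2
Fragment 2: offset=0 len=3
Gaps: 3-9 12-12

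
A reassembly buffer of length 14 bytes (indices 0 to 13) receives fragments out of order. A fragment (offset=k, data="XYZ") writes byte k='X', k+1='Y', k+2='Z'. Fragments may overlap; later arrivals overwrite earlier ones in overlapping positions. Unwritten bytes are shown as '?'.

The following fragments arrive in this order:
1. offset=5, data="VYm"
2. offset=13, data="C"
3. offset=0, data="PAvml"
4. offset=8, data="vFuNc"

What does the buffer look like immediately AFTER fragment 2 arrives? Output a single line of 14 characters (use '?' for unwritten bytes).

Fragment 1: offset=5 data="VYm" -> buffer=?????VYm??????
Fragment 2: offset=13 data="C" -> buffer=?????VYm?????C

Answer: ?????VYm?????C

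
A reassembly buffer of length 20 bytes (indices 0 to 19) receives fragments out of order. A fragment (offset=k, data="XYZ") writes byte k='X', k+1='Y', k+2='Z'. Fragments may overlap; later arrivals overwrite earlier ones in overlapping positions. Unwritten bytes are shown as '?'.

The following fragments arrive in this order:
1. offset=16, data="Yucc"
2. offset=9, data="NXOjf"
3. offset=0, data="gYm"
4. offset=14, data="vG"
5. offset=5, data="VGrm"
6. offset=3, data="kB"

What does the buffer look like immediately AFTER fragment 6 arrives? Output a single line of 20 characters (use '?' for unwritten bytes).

Answer: gYmkBVGrmNXOjfvGYucc

Derivation:
Fragment 1: offset=16 data="Yucc" -> buffer=????????????????Yucc
Fragment 2: offset=9 data="NXOjf" -> buffer=?????????NXOjf??Yucc
Fragment 3: offset=0 data="gYm" -> buffer=gYm??????NXOjf??Yucc
Fragment 4: offset=14 data="vG" -> buffer=gYm??????NXOjfvGYucc
Fragment 5: offset=5 data="VGrm" -> buffer=gYm??VGrmNXOjfvGYucc
Fragment 6: offset=3 data="kB" -> buffer=gYmkBVGrmNXOjfvGYucc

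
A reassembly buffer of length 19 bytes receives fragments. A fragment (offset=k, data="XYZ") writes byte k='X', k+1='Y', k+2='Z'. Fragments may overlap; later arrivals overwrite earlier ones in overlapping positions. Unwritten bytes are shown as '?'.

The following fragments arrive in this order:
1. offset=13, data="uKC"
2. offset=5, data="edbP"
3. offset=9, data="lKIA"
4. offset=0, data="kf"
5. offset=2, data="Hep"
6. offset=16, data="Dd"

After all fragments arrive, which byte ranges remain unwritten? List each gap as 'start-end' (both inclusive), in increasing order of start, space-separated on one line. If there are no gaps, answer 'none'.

Answer: 18-18

Derivation:
Fragment 1: offset=13 len=3
Fragment 2: offset=5 len=4
Fragment 3: offset=9 len=4
Fragment 4: offset=0 len=2
Fragment 5: offset=2 len=3
Fragment 6: offset=16 len=2
Gaps: 18-18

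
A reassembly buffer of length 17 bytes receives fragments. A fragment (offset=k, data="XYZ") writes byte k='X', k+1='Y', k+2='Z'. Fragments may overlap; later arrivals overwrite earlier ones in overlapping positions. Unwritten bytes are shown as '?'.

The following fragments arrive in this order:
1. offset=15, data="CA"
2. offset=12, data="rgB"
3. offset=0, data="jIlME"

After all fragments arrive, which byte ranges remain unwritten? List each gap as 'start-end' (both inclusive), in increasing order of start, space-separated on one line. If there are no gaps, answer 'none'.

Fragment 1: offset=15 len=2
Fragment 2: offset=12 len=3
Fragment 3: offset=0 len=5
Gaps: 5-11

Answer: 5-11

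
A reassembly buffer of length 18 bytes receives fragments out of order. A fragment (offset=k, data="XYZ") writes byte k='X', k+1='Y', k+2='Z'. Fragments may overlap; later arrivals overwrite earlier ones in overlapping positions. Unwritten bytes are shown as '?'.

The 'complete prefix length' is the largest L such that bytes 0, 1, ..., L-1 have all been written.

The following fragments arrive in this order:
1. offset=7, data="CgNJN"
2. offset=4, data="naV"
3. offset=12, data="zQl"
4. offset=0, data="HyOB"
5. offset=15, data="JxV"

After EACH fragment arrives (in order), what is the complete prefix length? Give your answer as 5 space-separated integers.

Answer: 0 0 0 15 18

Derivation:
Fragment 1: offset=7 data="CgNJN" -> buffer=???????CgNJN?????? -> prefix_len=0
Fragment 2: offset=4 data="naV" -> buffer=????naVCgNJN?????? -> prefix_len=0
Fragment 3: offset=12 data="zQl" -> buffer=????naVCgNJNzQl??? -> prefix_len=0
Fragment 4: offset=0 data="HyOB" -> buffer=HyOBnaVCgNJNzQl??? -> prefix_len=15
Fragment 5: offset=15 data="JxV" -> buffer=HyOBnaVCgNJNzQlJxV -> prefix_len=18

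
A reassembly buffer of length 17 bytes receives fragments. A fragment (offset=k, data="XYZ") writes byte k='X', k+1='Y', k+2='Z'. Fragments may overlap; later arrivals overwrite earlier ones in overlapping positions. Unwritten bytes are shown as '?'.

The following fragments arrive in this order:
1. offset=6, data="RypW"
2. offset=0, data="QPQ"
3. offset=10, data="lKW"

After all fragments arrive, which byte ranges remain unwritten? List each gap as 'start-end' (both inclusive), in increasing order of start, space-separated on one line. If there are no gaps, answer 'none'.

Answer: 3-5 13-16

Derivation:
Fragment 1: offset=6 len=4
Fragment 2: offset=0 len=3
Fragment 3: offset=10 len=3
Gaps: 3-5 13-16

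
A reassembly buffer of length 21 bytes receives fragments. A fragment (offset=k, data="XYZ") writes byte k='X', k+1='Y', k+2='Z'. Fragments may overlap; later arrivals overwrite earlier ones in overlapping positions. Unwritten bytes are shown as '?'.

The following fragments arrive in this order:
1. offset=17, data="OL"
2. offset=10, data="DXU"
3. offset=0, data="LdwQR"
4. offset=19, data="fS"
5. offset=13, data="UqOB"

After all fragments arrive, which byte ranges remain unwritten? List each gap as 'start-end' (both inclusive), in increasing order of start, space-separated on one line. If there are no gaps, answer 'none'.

Answer: 5-9

Derivation:
Fragment 1: offset=17 len=2
Fragment 2: offset=10 len=3
Fragment 3: offset=0 len=5
Fragment 4: offset=19 len=2
Fragment 5: offset=13 len=4
Gaps: 5-9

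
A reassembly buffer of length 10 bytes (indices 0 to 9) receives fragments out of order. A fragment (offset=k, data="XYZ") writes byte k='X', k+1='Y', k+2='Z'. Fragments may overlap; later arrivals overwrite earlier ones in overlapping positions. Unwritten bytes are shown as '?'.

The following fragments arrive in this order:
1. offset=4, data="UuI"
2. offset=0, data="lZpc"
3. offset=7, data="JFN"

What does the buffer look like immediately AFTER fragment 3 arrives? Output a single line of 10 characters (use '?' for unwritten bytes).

Answer: lZpcUuIJFN

Derivation:
Fragment 1: offset=4 data="UuI" -> buffer=????UuI???
Fragment 2: offset=0 data="lZpc" -> buffer=lZpcUuI???
Fragment 3: offset=7 data="JFN" -> buffer=lZpcUuIJFN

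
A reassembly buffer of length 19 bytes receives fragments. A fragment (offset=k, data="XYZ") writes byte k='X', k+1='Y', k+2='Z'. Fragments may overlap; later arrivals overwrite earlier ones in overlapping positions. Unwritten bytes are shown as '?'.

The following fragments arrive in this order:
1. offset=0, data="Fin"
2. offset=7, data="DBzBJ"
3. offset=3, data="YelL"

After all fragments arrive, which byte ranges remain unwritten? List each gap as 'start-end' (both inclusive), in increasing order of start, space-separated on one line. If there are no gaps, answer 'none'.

Fragment 1: offset=0 len=3
Fragment 2: offset=7 len=5
Fragment 3: offset=3 len=4
Gaps: 12-18

Answer: 12-18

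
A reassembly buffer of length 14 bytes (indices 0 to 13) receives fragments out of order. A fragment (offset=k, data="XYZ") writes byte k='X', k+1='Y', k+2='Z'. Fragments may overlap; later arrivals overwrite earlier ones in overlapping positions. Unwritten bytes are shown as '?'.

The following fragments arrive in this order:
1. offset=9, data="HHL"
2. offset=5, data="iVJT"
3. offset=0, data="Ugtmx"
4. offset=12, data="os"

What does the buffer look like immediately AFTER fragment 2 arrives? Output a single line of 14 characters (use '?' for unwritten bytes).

Fragment 1: offset=9 data="HHL" -> buffer=?????????HHL??
Fragment 2: offset=5 data="iVJT" -> buffer=?????iVJTHHL??

Answer: ?????iVJTHHL??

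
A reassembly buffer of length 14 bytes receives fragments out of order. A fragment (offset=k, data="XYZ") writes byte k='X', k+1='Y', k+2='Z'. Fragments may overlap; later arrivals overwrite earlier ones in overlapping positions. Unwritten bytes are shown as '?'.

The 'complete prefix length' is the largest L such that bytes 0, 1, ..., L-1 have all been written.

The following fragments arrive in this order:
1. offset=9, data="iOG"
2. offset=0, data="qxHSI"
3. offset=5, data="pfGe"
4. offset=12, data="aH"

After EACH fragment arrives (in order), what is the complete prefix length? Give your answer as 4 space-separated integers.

Answer: 0 5 12 14

Derivation:
Fragment 1: offset=9 data="iOG" -> buffer=?????????iOG?? -> prefix_len=0
Fragment 2: offset=0 data="qxHSI" -> buffer=qxHSI????iOG?? -> prefix_len=5
Fragment 3: offset=5 data="pfGe" -> buffer=qxHSIpfGeiOG?? -> prefix_len=12
Fragment 4: offset=12 data="aH" -> buffer=qxHSIpfGeiOGaH -> prefix_len=14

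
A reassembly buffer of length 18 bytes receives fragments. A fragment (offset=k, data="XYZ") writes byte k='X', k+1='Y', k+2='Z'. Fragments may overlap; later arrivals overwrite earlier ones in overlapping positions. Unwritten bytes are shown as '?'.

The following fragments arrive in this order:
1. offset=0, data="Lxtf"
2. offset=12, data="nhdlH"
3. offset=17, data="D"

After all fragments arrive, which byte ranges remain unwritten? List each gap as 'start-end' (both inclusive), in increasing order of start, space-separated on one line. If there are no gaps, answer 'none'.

Fragment 1: offset=0 len=4
Fragment 2: offset=12 len=5
Fragment 3: offset=17 len=1
Gaps: 4-11

Answer: 4-11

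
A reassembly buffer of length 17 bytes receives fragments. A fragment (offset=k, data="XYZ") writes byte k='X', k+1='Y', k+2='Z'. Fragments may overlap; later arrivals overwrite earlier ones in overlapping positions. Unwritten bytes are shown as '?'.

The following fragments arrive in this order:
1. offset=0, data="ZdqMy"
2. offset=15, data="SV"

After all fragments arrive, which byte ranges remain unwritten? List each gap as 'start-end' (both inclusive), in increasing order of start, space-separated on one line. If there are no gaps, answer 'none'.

Fragment 1: offset=0 len=5
Fragment 2: offset=15 len=2
Gaps: 5-14

Answer: 5-14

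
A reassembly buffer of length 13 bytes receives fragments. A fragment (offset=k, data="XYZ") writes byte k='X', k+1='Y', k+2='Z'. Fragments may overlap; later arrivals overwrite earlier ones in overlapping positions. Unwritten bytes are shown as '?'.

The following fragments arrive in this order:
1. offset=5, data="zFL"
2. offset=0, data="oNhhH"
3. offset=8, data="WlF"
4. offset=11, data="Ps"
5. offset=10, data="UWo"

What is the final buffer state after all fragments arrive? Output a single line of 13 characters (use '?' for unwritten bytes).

Answer: oNhhHzFLWlUWo

Derivation:
Fragment 1: offset=5 data="zFL" -> buffer=?????zFL?????
Fragment 2: offset=0 data="oNhhH" -> buffer=oNhhHzFL?????
Fragment 3: offset=8 data="WlF" -> buffer=oNhhHzFLWlF??
Fragment 4: offset=11 data="Ps" -> buffer=oNhhHzFLWlFPs
Fragment 5: offset=10 data="UWo" -> buffer=oNhhHzFLWlUWo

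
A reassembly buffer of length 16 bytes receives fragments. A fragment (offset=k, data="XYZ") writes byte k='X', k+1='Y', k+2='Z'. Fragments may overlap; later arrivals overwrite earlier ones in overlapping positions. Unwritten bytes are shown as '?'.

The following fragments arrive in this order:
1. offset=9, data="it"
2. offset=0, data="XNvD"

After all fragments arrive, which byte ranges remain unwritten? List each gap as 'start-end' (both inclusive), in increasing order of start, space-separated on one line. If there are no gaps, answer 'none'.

Answer: 4-8 11-15

Derivation:
Fragment 1: offset=9 len=2
Fragment 2: offset=0 len=4
Gaps: 4-8 11-15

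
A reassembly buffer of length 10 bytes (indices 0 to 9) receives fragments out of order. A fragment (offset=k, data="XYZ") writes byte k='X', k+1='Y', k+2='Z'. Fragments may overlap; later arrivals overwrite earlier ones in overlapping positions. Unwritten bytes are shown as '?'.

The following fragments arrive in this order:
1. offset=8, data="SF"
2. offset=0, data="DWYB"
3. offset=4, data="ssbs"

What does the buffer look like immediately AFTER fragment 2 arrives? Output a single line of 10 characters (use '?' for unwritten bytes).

Fragment 1: offset=8 data="SF" -> buffer=????????SF
Fragment 2: offset=0 data="DWYB" -> buffer=DWYB????SF

Answer: DWYB????SF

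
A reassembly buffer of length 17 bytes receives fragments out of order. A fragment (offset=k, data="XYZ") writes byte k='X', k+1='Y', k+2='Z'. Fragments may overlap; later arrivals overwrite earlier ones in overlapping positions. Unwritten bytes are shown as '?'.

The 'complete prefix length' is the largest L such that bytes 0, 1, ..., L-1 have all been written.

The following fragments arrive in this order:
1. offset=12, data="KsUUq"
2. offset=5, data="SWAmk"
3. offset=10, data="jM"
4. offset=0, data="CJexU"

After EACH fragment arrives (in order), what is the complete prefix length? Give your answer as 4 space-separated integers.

Fragment 1: offset=12 data="KsUUq" -> buffer=????????????KsUUq -> prefix_len=0
Fragment 2: offset=5 data="SWAmk" -> buffer=?????SWAmk??KsUUq -> prefix_len=0
Fragment 3: offset=10 data="jM" -> buffer=?????SWAmkjMKsUUq -> prefix_len=0
Fragment 4: offset=0 data="CJexU" -> buffer=CJexUSWAmkjMKsUUq -> prefix_len=17

Answer: 0 0 0 17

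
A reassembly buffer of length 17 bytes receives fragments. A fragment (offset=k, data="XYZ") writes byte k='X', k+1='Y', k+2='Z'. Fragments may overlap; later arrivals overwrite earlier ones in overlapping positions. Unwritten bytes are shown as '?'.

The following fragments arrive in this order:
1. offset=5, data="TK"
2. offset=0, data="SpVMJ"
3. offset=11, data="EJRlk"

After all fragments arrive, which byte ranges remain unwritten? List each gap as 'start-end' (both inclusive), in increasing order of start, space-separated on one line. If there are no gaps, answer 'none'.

Fragment 1: offset=5 len=2
Fragment 2: offset=0 len=5
Fragment 3: offset=11 len=5
Gaps: 7-10 16-16

Answer: 7-10 16-16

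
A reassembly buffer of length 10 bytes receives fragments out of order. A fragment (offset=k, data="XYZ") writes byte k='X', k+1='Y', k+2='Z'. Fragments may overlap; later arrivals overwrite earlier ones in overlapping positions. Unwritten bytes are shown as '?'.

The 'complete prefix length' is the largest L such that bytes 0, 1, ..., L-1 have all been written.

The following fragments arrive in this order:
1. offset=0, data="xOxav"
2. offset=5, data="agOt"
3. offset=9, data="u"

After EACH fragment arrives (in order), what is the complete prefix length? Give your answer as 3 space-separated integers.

Answer: 5 9 10

Derivation:
Fragment 1: offset=0 data="xOxav" -> buffer=xOxav????? -> prefix_len=5
Fragment 2: offset=5 data="agOt" -> buffer=xOxavagOt? -> prefix_len=9
Fragment 3: offset=9 data="u" -> buffer=xOxavagOtu -> prefix_len=10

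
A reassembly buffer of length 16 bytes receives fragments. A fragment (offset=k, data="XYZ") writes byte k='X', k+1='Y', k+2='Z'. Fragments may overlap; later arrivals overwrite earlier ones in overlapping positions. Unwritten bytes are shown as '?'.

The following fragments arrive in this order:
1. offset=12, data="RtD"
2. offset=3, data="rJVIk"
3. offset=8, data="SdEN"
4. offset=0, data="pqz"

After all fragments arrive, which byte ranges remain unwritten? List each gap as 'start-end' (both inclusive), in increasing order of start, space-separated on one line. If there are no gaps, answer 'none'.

Fragment 1: offset=12 len=3
Fragment 2: offset=3 len=5
Fragment 3: offset=8 len=4
Fragment 4: offset=0 len=3
Gaps: 15-15

Answer: 15-15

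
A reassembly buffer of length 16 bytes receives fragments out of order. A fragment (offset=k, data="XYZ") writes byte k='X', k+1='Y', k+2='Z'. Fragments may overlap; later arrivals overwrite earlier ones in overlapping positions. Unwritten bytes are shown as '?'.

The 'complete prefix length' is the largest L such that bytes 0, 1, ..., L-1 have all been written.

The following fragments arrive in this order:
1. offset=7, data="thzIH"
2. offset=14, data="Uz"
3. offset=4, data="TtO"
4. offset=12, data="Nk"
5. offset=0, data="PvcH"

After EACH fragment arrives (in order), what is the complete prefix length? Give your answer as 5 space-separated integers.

Fragment 1: offset=7 data="thzIH" -> buffer=???????thzIH???? -> prefix_len=0
Fragment 2: offset=14 data="Uz" -> buffer=???????thzIH??Uz -> prefix_len=0
Fragment 3: offset=4 data="TtO" -> buffer=????TtOthzIH??Uz -> prefix_len=0
Fragment 4: offset=12 data="Nk" -> buffer=????TtOthzIHNkUz -> prefix_len=0
Fragment 5: offset=0 data="PvcH" -> buffer=PvcHTtOthzIHNkUz -> prefix_len=16

Answer: 0 0 0 0 16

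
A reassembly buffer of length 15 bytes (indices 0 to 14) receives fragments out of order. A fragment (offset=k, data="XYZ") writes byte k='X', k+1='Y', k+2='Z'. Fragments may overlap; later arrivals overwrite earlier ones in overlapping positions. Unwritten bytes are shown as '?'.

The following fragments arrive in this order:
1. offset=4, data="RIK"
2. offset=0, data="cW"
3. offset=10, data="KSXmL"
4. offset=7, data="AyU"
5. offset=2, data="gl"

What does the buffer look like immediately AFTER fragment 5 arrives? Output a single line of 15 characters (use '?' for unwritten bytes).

Answer: cWglRIKAyUKSXmL

Derivation:
Fragment 1: offset=4 data="RIK" -> buffer=????RIK????????
Fragment 2: offset=0 data="cW" -> buffer=cW??RIK????????
Fragment 3: offset=10 data="KSXmL" -> buffer=cW??RIK???KSXmL
Fragment 4: offset=7 data="AyU" -> buffer=cW??RIKAyUKSXmL
Fragment 5: offset=2 data="gl" -> buffer=cWglRIKAyUKSXmL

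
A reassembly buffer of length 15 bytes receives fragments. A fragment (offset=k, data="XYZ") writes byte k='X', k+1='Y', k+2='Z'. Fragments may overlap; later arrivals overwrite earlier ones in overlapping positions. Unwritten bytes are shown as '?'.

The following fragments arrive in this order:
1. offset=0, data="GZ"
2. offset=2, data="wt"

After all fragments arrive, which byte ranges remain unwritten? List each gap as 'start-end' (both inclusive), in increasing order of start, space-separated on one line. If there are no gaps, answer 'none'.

Fragment 1: offset=0 len=2
Fragment 2: offset=2 len=2
Gaps: 4-14

Answer: 4-14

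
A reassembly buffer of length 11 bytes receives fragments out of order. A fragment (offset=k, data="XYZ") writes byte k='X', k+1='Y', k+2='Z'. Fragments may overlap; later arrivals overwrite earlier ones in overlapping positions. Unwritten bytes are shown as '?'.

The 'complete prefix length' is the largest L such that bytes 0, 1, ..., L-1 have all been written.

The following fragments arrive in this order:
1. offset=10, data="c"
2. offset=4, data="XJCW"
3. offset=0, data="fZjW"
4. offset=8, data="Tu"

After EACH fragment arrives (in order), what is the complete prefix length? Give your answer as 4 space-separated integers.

Answer: 0 0 8 11

Derivation:
Fragment 1: offset=10 data="c" -> buffer=??????????c -> prefix_len=0
Fragment 2: offset=4 data="XJCW" -> buffer=????XJCW??c -> prefix_len=0
Fragment 3: offset=0 data="fZjW" -> buffer=fZjWXJCW??c -> prefix_len=8
Fragment 4: offset=8 data="Tu" -> buffer=fZjWXJCWTuc -> prefix_len=11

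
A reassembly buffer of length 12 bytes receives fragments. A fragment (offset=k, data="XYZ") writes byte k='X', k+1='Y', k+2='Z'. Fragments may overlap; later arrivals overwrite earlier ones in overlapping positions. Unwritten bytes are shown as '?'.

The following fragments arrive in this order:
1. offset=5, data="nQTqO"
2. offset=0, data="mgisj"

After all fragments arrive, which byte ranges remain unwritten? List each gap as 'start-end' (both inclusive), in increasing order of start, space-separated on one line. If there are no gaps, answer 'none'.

Fragment 1: offset=5 len=5
Fragment 2: offset=0 len=5
Gaps: 10-11

Answer: 10-11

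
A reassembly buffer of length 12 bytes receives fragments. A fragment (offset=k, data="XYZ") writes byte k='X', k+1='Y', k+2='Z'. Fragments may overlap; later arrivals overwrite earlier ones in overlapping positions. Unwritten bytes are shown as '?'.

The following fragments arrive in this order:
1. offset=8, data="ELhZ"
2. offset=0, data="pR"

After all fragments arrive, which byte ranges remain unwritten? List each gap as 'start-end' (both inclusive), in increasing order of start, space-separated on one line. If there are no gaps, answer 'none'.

Answer: 2-7

Derivation:
Fragment 1: offset=8 len=4
Fragment 2: offset=0 len=2
Gaps: 2-7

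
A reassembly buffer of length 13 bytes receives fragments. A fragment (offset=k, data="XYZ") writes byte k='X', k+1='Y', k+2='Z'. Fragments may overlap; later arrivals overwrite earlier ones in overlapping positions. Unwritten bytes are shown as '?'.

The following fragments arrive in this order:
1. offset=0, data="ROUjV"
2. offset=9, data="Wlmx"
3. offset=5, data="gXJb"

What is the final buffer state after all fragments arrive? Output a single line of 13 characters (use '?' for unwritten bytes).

Answer: ROUjVgXJbWlmx

Derivation:
Fragment 1: offset=0 data="ROUjV" -> buffer=ROUjV????????
Fragment 2: offset=9 data="Wlmx" -> buffer=ROUjV????Wlmx
Fragment 3: offset=5 data="gXJb" -> buffer=ROUjVgXJbWlmx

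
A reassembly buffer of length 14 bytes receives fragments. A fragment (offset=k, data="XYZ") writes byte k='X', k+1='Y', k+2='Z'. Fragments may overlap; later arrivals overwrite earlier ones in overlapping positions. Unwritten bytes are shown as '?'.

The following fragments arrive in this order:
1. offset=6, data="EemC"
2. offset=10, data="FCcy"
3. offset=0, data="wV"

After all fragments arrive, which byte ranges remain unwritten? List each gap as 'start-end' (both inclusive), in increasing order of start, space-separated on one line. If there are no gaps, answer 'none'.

Fragment 1: offset=6 len=4
Fragment 2: offset=10 len=4
Fragment 3: offset=0 len=2
Gaps: 2-5

Answer: 2-5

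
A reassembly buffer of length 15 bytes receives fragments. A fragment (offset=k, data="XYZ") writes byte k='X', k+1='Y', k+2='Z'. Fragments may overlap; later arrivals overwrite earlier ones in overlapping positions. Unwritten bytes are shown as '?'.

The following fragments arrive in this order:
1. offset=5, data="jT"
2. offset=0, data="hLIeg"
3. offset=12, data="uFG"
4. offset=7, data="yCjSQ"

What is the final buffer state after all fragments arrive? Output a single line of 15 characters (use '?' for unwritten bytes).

Fragment 1: offset=5 data="jT" -> buffer=?????jT????????
Fragment 2: offset=0 data="hLIeg" -> buffer=hLIegjT????????
Fragment 3: offset=12 data="uFG" -> buffer=hLIegjT?????uFG
Fragment 4: offset=7 data="yCjSQ" -> buffer=hLIegjTyCjSQuFG

Answer: hLIegjTyCjSQuFG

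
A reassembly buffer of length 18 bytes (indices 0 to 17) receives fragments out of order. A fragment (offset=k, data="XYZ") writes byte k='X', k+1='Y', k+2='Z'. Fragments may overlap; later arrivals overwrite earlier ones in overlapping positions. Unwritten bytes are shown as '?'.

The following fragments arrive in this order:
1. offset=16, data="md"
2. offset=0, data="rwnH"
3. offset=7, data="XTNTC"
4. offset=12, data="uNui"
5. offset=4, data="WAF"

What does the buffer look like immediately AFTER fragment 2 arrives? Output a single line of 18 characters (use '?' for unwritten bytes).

Fragment 1: offset=16 data="md" -> buffer=????????????????md
Fragment 2: offset=0 data="rwnH" -> buffer=rwnH????????????md

Answer: rwnH????????????md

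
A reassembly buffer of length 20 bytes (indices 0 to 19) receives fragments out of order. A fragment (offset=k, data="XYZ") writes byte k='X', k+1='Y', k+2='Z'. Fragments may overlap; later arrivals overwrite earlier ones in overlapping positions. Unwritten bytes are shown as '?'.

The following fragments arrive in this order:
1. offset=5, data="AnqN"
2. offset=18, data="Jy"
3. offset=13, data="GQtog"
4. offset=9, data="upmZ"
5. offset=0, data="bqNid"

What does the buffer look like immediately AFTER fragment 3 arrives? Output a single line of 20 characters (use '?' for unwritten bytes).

Fragment 1: offset=5 data="AnqN" -> buffer=?????AnqN???????????
Fragment 2: offset=18 data="Jy" -> buffer=?????AnqN?????????Jy
Fragment 3: offset=13 data="GQtog" -> buffer=?????AnqN????GQtogJy

Answer: ?????AnqN????GQtogJy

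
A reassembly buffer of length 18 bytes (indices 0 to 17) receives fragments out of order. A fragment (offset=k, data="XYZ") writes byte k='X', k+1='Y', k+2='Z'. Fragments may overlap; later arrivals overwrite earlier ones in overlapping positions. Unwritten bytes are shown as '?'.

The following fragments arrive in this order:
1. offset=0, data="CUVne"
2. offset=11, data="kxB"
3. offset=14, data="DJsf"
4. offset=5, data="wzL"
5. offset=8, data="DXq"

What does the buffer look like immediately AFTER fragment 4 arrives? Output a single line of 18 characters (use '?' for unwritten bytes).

Fragment 1: offset=0 data="CUVne" -> buffer=CUVne?????????????
Fragment 2: offset=11 data="kxB" -> buffer=CUVne??????kxB????
Fragment 3: offset=14 data="DJsf" -> buffer=CUVne??????kxBDJsf
Fragment 4: offset=5 data="wzL" -> buffer=CUVnewzL???kxBDJsf

Answer: CUVnewzL???kxBDJsf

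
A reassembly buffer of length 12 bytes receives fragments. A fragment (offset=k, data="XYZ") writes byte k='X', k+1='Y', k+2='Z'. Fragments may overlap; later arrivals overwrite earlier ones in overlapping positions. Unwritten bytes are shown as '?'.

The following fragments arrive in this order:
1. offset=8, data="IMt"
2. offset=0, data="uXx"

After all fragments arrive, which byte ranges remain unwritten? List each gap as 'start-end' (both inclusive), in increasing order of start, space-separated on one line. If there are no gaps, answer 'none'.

Fragment 1: offset=8 len=3
Fragment 2: offset=0 len=3
Gaps: 3-7 11-11

Answer: 3-7 11-11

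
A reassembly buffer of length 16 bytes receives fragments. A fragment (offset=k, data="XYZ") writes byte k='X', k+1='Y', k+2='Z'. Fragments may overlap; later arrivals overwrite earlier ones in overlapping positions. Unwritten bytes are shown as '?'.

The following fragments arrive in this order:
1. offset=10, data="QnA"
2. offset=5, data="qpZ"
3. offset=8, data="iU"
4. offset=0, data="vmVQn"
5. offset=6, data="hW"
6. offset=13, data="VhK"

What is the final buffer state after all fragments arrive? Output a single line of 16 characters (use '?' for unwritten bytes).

Fragment 1: offset=10 data="QnA" -> buffer=??????????QnA???
Fragment 2: offset=5 data="qpZ" -> buffer=?????qpZ??QnA???
Fragment 3: offset=8 data="iU" -> buffer=?????qpZiUQnA???
Fragment 4: offset=0 data="vmVQn" -> buffer=vmVQnqpZiUQnA???
Fragment 5: offset=6 data="hW" -> buffer=vmVQnqhWiUQnA???
Fragment 6: offset=13 data="VhK" -> buffer=vmVQnqhWiUQnAVhK

Answer: vmVQnqhWiUQnAVhK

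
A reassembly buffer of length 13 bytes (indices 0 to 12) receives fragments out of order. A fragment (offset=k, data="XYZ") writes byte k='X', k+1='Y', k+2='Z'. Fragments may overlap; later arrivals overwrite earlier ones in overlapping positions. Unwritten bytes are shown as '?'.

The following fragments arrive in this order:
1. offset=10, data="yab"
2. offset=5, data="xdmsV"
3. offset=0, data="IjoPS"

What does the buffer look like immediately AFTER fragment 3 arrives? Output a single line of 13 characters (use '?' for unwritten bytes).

Fragment 1: offset=10 data="yab" -> buffer=??????????yab
Fragment 2: offset=5 data="xdmsV" -> buffer=?????xdmsVyab
Fragment 3: offset=0 data="IjoPS" -> buffer=IjoPSxdmsVyab

Answer: IjoPSxdmsVyab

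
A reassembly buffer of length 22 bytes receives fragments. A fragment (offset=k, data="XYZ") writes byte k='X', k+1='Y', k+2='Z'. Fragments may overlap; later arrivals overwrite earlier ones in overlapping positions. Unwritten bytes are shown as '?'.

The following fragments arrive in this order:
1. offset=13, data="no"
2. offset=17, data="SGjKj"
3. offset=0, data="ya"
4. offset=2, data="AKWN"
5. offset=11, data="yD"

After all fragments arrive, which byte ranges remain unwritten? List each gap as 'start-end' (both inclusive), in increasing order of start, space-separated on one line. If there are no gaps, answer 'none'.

Answer: 6-10 15-16

Derivation:
Fragment 1: offset=13 len=2
Fragment 2: offset=17 len=5
Fragment 3: offset=0 len=2
Fragment 4: offset=2 len=4
Fragment 5: offset=11 len=2
Gaps: 6-10 15-16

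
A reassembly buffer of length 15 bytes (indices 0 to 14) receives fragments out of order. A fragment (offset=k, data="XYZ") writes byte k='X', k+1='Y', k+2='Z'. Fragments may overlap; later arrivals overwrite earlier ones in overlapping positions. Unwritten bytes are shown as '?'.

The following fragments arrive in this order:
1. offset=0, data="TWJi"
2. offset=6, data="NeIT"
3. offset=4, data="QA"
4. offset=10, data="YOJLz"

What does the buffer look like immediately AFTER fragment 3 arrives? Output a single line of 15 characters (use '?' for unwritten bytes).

Fragment 1: offset=0 data="TWJi" -> buffer=TWJi???????????
Fragment 2: offset=6 data="NeIT" -> buffer=TWJi??NeIT?????
Fragment 3: offset=4 data="QA" -> buffer=TWJiQANeIT?????

Answer: TWJiQANeIT?????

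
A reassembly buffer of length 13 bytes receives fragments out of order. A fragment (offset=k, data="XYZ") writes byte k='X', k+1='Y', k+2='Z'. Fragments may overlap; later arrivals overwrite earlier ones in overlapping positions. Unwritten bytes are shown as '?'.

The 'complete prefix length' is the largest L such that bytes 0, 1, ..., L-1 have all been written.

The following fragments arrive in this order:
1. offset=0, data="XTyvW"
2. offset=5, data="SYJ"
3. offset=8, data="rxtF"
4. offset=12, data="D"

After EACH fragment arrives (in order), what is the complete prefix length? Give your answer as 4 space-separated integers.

Fragment 1: offset=0 data="XTyvW" -> buffer=XTyvW???????? -> prefix_len=5
Fragment 2: offset=5 data="SYJ" -> buffer=XTyvWSYJ????? -> prefix_len=8
Fragment 3: offset=8 data="rxtF" -> buffer=XTyvWSYJrxtF? -> prefix_len=12
Fragment 4: offset=12 data="D" -> buffer=XTyvWSYJrxtFD -> prefix_len=13

Answer: 5 8 12 13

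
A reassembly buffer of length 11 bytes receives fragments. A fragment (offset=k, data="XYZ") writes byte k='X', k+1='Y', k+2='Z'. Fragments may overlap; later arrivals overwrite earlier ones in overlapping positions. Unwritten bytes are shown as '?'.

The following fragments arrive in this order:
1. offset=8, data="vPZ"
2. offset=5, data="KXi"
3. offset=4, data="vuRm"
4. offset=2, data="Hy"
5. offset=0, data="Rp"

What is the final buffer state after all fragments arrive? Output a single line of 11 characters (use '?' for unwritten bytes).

Answer: RpHyvuRmvPZ

Derivation:
Fragment 1: offset=8 data="vPZ" -> buffer=????????vPZ
Fragment 2: offset=5 data="KXi" -> buffer=?????KXivPZ
Fragment 3: offset=4 data="vuRm" -> buffer=????vuRmvPZ
Fragment 4: offset=2 data="Hy" -> buffer=??HyvuRmvPZ
Fragment 5: offset=0 data="Rp" -> buffer=RpHyvuRmvPZ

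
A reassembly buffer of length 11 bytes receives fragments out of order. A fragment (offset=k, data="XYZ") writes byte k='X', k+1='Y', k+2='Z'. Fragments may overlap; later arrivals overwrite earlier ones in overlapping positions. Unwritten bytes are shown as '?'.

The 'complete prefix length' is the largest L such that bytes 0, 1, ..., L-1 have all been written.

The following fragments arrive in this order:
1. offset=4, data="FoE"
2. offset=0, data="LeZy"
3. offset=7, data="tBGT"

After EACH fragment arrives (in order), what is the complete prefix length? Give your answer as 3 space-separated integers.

Answer: 0 7 11

Derivation:
Fragment 1: offset=4 data="FoE" -> buffer=????FoE???? -> prefix_len=0
Fragment 2: offset=0 data="LeZy" -> buffer=LeZyFoE???? -> prefix_len=7
Fragment 3: offset=7 data="tBGT" -> buffer=LeZyFoEtBGT -> prefix_len=11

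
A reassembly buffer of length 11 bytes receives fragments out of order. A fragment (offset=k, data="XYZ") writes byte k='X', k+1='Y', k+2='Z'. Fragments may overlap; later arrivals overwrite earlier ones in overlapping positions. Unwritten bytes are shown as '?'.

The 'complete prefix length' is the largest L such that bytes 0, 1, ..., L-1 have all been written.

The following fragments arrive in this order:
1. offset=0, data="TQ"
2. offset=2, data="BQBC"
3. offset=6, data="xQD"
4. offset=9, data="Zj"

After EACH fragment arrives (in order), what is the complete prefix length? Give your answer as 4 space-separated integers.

Fragment 1: offset=0 data="TQ" -> buffer=TQ????????? -> prefix_len=2
Fragment 2: offset=2 data="BQBC" -> buffer=TQBQBC????? -> prefix_len=6
Fragment 3: offset=6 data="xQD" -> buffer=TQBQBCxQD?? -> prefix_len=9
Fragment 4: offset=9 data="Zj" -> buffer=TQBQBCxQDZj -> prefix_len=11

Answer: 2 6 9 11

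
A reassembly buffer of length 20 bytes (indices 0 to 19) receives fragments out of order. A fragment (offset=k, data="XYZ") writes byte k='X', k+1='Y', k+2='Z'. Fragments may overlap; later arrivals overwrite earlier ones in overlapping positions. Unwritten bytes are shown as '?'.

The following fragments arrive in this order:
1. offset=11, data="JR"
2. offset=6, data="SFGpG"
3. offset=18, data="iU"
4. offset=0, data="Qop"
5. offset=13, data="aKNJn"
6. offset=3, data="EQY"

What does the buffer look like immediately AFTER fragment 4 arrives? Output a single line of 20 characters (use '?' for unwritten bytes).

Fragment 1: offset=11 data="JR" -> buffer=???????????JR???????
Fragment 2: offset=6 data="SFGpG" -> buffer=??????SFGpGJR???????
Fragment 3: offset=18 data="iU" -> buffer=??????SFGpGJR?????iU
Fragment 4: offset=0 data="Qop" -> buffer=Qop???SFGpGJR?????iU

Answer: Qop???SFGpGJR?????iU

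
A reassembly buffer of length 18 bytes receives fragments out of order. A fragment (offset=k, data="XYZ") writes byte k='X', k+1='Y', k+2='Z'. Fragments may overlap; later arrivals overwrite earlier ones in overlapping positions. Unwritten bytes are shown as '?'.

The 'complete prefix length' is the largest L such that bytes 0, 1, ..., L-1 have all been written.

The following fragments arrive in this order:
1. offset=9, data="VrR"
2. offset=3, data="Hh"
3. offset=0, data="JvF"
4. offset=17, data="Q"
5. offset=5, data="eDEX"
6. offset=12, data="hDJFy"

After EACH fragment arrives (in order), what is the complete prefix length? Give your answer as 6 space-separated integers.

Answer: 0 0 5 5 12 18

Derivation:
Fragment 1: offset=9 data="VrR" -> buffer=?????????VrR?????? -> prefix_len=0
Fragment 2: offset=3 data="Hh" -> buffer=???Hh????VrR?????? -> prefix_len=0
Fragment 3: offset=0 data="JvF" -> buffer=JvFHh????VrR?????? -> prefix_len=5
Fragment 4: offset=17 data="Q" -> buffer=JvFHh????VrR?????Q -> prefix_len=5
Fragment 5: offset=5 data="eDEX" -> buffer=JvFHheDEXVrR?????Q -> prefix_len=12
Fragment 6: offset=12 data="hDJFy" -> buffer=JvFHheDEXVrRhDJFyQ -> prefix_len=18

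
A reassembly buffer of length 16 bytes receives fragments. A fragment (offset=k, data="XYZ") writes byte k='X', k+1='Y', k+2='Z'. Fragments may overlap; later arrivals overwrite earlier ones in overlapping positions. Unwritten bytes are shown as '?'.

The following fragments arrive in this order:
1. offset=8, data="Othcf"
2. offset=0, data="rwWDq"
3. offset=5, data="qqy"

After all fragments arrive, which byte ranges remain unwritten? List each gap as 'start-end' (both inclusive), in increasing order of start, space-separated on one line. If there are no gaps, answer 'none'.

Fragment 1: offset=8 len=5
Fragment 2: offset=0 len=5
Fragment 3: offset=5 len=3
Gaps: 13-15

Answer: 13-15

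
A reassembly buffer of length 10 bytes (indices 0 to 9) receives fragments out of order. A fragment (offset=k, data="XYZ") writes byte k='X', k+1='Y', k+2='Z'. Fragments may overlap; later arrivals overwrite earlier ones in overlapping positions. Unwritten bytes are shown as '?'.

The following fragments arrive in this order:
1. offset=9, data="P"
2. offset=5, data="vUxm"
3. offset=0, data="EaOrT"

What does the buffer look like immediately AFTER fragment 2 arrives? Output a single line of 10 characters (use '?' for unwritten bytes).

Answer: ?????vUxmP

Derivation:
Fragment 1: offset=9 data="P" -> buffer=?????????P
Fragment 2: offset=5 data="vUxm" -> buffer=?????vUxmP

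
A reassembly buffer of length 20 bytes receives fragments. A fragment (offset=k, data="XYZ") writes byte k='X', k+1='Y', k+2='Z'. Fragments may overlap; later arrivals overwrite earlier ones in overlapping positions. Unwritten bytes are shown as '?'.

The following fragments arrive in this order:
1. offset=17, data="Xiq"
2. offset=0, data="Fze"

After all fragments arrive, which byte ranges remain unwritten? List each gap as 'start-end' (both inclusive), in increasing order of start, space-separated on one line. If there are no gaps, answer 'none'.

Answer: 3-16

Derivation:
Fragment 1: offset=17 len=3
Fragment 2: offset=0 len=3
Gaps: 3-16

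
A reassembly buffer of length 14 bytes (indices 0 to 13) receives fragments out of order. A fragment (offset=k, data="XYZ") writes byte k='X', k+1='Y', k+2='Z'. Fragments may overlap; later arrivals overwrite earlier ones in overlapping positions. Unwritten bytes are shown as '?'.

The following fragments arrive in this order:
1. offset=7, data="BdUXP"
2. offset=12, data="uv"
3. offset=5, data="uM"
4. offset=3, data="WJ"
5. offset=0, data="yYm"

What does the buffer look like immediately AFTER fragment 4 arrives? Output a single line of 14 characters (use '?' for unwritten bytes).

Answer: ???WJuMBdUXPuv

Derivation:
Fragment 1: offset=7 data="BdUXP" -> buffer=???????BdUXP??
Fragment 2: offset=12 data="uv" -> buffer=???????BdUXPuv
Fragment 3: offset=5 data="uM" -> buffer=?????uMBdUXPuv
Fragment 4: offset=3 data="WJ" -> buffer=???WJuMBdUXPuv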